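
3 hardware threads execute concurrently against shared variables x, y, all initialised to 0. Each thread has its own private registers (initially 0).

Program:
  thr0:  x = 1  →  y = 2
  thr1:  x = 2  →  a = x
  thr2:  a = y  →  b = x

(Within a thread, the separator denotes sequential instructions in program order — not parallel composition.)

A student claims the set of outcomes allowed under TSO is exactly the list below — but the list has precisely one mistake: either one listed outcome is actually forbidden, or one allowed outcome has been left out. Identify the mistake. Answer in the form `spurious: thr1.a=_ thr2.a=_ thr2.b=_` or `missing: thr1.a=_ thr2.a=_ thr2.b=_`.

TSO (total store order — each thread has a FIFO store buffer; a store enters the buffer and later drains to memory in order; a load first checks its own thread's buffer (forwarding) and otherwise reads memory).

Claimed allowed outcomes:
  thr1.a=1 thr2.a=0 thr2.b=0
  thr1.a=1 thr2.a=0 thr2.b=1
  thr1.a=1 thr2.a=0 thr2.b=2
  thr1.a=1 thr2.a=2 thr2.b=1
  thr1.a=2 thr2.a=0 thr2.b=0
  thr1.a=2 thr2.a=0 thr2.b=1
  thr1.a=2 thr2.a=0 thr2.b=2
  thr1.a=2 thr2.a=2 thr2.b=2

outcome vector order: (thr1.a,thr2.a,thr2.b)
TSO (9): 100 101 102 121 200 201 202 221 222
TSO∖claimed = {221}

missing: thr1.a=2 thr2.a=2 thr2.b=1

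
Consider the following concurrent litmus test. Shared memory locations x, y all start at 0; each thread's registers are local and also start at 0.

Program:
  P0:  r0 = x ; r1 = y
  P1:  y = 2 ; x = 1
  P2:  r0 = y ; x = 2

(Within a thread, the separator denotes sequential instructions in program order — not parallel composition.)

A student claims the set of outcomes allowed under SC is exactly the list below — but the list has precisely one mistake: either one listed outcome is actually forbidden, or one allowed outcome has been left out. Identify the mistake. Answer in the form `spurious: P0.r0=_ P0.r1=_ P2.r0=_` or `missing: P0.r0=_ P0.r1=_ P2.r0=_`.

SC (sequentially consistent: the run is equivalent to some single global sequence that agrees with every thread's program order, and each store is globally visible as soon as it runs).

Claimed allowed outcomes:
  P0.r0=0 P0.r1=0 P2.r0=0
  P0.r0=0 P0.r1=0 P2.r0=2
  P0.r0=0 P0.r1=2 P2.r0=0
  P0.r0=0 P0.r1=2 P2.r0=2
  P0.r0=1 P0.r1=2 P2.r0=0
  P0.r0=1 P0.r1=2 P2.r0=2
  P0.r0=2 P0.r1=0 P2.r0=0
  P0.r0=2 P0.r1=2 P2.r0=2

missing: P0.r0=2 P0.r1=2 P2.r0=0

outcome vector order: (P0.r0,P0.r1,P2.r0)
under SC → 0/0/0 0/0/2 0/2/0 0/2/2 1/2/0 1/2/2 2/0/0 2/2/0 2/2/2
SC∖claimed = {2/2/0}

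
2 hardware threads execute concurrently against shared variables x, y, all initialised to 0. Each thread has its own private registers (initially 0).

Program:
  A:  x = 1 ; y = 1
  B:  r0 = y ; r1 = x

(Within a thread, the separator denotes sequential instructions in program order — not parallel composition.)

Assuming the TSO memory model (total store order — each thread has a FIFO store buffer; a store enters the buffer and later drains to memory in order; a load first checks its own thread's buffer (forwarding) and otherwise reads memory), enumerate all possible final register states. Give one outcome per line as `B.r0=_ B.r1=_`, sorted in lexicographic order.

B.r0=0 B.r1=0
B.r0=0 B.r1=1
B.r0=1 B.r1=1

outcome vector order: (B.r0,B.r1)
|TSO outcomes| = 3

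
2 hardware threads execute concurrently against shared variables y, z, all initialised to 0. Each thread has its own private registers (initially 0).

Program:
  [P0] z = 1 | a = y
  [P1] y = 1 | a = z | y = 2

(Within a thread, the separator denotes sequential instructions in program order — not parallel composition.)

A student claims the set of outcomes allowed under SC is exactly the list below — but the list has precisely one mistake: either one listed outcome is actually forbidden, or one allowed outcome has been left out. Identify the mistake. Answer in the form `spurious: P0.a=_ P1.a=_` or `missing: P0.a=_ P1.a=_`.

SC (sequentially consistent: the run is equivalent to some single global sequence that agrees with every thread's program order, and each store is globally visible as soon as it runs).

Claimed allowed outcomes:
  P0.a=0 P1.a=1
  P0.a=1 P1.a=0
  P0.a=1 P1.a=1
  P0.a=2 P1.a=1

outcome vector order: (P0.a,P1.a)
[SC] allowed = {0/1; 1/0; 1/1; 2/0; 2/1}
SC∖claimed = {2/0}

missing: P0.a=2 P1.a=0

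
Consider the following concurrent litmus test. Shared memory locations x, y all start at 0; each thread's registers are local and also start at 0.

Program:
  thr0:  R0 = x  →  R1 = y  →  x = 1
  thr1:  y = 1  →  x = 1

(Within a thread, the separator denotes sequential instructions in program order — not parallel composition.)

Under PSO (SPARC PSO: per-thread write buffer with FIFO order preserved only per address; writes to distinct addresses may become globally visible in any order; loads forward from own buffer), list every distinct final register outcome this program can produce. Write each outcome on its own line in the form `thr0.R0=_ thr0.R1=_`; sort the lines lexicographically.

thr0.R0=0 thr0.R1=0
thr0.R0=0 thr0.R1=1
thr0.R0=1 thr0.R1=0
thr0.R0=1 thr0.R1=1

outcome vector order: (thr0.R0,thr0.R1)
|PSO outcomes| = 4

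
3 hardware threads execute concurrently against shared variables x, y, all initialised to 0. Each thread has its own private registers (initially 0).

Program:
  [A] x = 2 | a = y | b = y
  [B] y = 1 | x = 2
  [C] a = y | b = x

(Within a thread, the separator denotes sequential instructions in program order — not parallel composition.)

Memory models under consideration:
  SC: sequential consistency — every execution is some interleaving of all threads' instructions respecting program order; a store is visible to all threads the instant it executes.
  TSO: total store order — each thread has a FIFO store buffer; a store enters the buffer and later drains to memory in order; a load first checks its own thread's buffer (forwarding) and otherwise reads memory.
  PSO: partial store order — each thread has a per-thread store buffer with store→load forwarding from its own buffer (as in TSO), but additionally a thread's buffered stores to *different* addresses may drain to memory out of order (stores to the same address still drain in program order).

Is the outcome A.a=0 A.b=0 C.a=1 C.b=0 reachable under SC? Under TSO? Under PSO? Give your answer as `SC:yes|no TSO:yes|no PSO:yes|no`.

SC:no TSO:yes PSO:yes

outcome vector order: (A.a,A.b,C.a,C.b)
under SC → (0,0,0,0), (0,0,0,2), (0,0,1,2), (0,1,0,0), (0,1,0,2), (0,1,1,2), (1,1,0,0), (1,1,0,2), (1,1,1,0), (1,1,1,2)
under TSO → (0,0,0,0), (0,0,0,2), (0,0,1,0), (0,0,1,2), (0,1,0,0), (0,1,0,2), (0,1,1,0), (0,1,1,2), (1,1,0,0), (1,1,0,2), (1,1,1,0), (1,1,1,2)
under PSO → (0,0,0,0), (0,0,0,2), (0,0,1,0), (0,0,1,2), (0,1,0,0), (0,1,0,2), (0,1,1,0), (0,1,1,2), (1,1,0,0), (1,1,0,2), (1,1,1,0), (1,1,1,2)
target (0,0,1,0) ∈ {TSO,PSO}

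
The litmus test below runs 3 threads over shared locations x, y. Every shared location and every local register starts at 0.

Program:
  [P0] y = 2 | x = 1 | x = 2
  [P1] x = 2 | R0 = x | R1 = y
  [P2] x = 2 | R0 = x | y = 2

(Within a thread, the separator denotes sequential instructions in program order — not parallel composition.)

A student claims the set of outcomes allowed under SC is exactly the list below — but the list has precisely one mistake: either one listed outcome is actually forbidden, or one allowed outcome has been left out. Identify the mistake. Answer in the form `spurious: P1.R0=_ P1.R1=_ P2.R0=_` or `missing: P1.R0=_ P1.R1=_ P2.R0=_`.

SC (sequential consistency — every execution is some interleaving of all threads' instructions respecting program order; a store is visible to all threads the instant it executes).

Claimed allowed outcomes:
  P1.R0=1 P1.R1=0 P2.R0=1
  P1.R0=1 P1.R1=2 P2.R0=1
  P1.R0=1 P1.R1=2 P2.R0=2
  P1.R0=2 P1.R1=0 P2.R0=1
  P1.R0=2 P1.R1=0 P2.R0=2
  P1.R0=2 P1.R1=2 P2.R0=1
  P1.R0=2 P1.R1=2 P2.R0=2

outcome vector order: (P1.R0,P1.R1,P2.R0)
SC: 6 outcomes — {<1 2 1>; <1 2 2>; <2 0 1>; <2 0 2>; <2 2 1>; <2 2 2>}
claimed∖SC = {<1 0 1>}

spurious: P1.R0=1 P1.R1=0 P2.R0=1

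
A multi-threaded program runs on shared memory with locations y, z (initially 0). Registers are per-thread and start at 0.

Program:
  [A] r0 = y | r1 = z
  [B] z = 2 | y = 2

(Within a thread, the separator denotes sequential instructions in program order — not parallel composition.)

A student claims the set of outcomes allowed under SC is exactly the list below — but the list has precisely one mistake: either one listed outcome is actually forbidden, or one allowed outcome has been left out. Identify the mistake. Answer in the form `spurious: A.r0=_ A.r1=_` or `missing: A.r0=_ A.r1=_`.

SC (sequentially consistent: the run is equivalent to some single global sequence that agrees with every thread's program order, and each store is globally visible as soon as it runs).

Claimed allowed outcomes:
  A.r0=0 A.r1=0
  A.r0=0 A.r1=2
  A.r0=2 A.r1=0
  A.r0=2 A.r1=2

spurious: A.r0=2 A.r1=0

outcome vector order: (A.r0,A.r1)
[SC] allowed = {<0 0>; <0 2>; <2 2>}
claimed∖SC = {<2 0>}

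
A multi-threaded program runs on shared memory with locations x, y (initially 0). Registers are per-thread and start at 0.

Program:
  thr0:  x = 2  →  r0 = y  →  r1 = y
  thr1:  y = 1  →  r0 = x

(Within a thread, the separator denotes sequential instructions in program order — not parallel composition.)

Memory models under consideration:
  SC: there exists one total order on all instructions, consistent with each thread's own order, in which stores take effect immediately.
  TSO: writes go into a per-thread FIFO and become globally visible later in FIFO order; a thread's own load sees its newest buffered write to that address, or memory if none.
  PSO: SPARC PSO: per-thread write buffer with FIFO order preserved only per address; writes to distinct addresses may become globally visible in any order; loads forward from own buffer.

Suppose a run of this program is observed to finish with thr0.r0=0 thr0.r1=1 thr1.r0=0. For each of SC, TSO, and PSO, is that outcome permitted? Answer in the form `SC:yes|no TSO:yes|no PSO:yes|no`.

outcome vector order: (thr0.r0,thr0.r1,thr1.r0)
SC (4): 002, 012, 110, 112
TSO (6): 000, 002, 010, 012, 110, 112
PSO (6): 000, 002, 010, 012, 110, 112
target 010 ∈ {TSO,PSO}

SC:no TSO:yes PSO:yes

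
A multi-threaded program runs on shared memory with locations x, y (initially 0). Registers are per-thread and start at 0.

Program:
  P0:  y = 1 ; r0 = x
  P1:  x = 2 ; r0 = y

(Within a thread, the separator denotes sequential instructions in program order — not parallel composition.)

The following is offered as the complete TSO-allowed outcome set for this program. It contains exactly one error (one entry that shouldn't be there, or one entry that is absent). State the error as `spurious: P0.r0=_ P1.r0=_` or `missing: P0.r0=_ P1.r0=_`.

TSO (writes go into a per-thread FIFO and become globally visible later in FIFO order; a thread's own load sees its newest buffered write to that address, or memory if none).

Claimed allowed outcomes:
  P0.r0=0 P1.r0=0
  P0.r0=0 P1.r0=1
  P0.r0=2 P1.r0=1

missing: P0.r0=2 P1.r0=0

outcome vector order: (P0.r0,P1.r0)
under TSO → 00, 01, 20, 21
TSO∖claimed = {20}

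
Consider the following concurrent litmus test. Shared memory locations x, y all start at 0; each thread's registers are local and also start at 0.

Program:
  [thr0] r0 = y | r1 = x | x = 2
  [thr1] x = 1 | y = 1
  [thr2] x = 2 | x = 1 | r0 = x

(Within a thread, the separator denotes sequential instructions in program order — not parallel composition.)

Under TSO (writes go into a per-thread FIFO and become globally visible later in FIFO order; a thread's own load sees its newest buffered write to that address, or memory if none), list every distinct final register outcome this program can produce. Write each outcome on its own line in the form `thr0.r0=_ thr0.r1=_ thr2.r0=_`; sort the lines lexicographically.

thr0.r0=0 thr0.r1=0 thr2.r0=1
thr0.r0=0 thr0.r1=0 thr2.r0=2
thr0.r0=0 thr0.r1=1 thr2.r0=1
thr0.r0=0 thr0.r1=1 thr2.r0=2
thr0.r0=0 thr0.r1=2 thr2.r0=1
thr0.r0=0 thr0.r1=2 thr2.r0=2
thr0.r0=1 thr0.r1=1 thr2.r0=1
thr0.r0=1 thr0.r1=1 thr2.r0=2
thr0.r0=1 thr0.r1=2 thr2.r0=1
thr0.r0=1 thr0.r1=2 thr2.r0=2

outcome vector order: (thr0.r0,thr0.r1,thr2.r0)
|TSO outcomes| = 10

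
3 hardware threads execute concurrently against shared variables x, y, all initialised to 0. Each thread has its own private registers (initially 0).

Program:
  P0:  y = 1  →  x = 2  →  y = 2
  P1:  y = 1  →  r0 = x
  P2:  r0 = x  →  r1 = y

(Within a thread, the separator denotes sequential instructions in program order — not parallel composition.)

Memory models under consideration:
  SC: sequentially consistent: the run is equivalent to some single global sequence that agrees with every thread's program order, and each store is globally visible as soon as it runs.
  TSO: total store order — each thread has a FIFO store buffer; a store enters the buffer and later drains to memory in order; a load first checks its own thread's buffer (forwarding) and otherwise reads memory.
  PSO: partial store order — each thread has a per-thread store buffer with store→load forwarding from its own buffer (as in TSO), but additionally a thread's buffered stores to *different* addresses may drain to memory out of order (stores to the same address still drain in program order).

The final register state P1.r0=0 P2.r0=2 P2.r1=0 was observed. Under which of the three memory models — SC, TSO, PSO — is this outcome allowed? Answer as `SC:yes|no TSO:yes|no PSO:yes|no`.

SC:no TSO:no PSO:yes

outcome vector order: (P1.r0,P2.r0,P2.r1)
SC: 10 outcomes — {0/0/0; 0/0/1; 0/0/2; 0/2/1; 0/2/2; 2/0/0; 2/0/1; 2/0/2; 2/2/1; 2/2/2}
TSO: 10 outcomes — {0/0/0; 0/0/1; 0/0/2; 0/2/1; 0/2/2; 2/0/0; 2/0/1; 2/0/2; 2/2/1; 2/2/2}
PSO: 12 outcomes — {0/0/0; 0/0/1; 0/0/2; 0/2/0; 0/2/1; 0/2/2; 2/0/0; 2/0/1; 2/0/2; 2/2/0; 2/2/1; 2/2/2}
target 0/2/0 ∈ {PSO}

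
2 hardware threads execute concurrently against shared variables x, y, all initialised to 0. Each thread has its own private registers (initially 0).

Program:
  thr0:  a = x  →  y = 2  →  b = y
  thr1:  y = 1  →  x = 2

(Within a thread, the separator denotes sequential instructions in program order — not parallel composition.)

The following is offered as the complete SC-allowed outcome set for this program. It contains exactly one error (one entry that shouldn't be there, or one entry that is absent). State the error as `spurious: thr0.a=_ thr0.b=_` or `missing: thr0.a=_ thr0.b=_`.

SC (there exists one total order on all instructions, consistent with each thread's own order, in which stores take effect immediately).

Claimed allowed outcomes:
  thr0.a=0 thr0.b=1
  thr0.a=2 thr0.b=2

outcome vector order: (thr0.a,thr0.b)
SC (3): 01 02 22
SC∖claimed = {02}

missing: thr0.a=0 thr0.b=2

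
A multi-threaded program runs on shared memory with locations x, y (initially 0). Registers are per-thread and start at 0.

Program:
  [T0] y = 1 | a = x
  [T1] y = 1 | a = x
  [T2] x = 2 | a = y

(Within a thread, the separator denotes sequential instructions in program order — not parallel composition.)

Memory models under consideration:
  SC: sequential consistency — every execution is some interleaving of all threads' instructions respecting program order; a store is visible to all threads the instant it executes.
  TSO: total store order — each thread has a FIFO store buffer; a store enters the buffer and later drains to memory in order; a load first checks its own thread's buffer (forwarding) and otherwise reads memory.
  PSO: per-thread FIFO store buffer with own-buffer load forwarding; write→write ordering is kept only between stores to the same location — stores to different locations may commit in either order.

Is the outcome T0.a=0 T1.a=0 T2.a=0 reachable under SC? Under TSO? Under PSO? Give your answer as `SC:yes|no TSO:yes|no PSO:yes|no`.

outcome vector order: (T0.a,T1.a,T2.a)
SC: 5 outcomes — {0/0/1; 0/2/1; 2/0/1; 2/2/0; 2/2/1}
TSO: 8 outcomes — {0/0/0; 0/0/1; 0/2/0; 0/2/1; 2/0/0; 2/0/1; 2/2/0; 2/2/1}
PSO: 8 outcomes — {0/0/0; 0/0/1; 0/2/0; 0/2/1; 2/0/0; 2/0/1; 2/2/0; 2/2/1}
target 0/0/0 ∈ {TSO,PSO}

SC:no TSO:yes PSO:yes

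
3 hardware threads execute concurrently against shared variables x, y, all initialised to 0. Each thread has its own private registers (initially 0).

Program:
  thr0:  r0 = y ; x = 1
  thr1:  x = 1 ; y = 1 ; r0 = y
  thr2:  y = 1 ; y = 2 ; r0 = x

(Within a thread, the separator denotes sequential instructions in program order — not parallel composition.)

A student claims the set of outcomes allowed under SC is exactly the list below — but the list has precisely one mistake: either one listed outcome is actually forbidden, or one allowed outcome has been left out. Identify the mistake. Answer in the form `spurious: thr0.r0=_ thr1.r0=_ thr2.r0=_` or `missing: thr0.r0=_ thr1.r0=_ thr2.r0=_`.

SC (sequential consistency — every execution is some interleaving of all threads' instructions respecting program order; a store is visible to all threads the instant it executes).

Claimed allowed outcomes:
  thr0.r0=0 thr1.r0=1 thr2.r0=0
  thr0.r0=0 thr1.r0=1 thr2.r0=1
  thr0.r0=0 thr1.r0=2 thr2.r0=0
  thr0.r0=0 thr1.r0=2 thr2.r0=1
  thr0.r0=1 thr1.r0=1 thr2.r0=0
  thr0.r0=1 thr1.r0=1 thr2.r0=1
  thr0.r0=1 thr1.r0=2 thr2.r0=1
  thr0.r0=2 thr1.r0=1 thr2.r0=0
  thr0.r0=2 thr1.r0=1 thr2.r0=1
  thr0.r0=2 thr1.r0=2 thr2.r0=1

outcome vector order: (thr0.r0,thr1.r0,thr2.r0)
under SC → 010 011 021 110 111 121 210 211 221
claimed∖SC = {020}

spurious: thr0.r0=0 thr1.r0=2 thr2.r0=0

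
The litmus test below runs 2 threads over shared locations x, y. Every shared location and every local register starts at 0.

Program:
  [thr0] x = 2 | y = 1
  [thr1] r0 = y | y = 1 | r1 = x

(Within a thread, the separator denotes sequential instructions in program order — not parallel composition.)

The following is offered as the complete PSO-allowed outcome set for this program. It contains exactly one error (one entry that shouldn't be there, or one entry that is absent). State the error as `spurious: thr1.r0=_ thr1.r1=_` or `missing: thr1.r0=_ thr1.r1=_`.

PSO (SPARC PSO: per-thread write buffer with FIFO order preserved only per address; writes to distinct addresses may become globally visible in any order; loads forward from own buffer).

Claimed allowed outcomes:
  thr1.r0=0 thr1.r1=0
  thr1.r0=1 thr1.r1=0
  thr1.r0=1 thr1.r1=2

outcome vector order: (thr1.r0,thr1.r1)
under PSO → 0/0 0/2 1/0 1/2
PSO∖claimed = {0/2}

missing: thr1.r0=0 thr1.r1=2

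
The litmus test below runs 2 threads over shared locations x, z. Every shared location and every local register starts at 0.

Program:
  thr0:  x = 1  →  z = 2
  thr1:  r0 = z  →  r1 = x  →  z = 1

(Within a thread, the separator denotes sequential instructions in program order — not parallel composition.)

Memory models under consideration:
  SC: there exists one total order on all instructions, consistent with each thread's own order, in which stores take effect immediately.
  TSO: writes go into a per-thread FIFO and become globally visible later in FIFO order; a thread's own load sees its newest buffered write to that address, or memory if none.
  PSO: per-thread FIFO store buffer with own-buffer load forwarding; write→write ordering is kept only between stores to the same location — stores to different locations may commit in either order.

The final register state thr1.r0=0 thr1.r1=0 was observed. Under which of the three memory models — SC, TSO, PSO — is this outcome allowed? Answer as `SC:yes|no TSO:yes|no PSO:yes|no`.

outcome vector order: (thr1.r0,thr1.r1)
under SC → <0 0> <0 1> <2 1>
under TSO → <0 0> <0 1> <2 1>
under PSO → <0 0> <0 1> <2 0> <2 1>
target <0 0> ∈ {SC,TSO,PSO}

SC:yes TSO:yes PSO:yes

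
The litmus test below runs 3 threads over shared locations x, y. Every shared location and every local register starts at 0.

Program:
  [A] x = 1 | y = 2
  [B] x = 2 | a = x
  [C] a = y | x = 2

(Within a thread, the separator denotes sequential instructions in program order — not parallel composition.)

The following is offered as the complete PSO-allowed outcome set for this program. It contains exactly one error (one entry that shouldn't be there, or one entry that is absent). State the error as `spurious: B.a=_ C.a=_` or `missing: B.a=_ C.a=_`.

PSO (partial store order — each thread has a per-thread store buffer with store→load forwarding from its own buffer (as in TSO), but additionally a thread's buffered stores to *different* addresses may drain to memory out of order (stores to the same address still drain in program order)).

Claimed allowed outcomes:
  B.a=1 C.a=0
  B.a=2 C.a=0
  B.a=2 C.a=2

outcome vector order: (B.a,C.a)
PSO (4): 1/0; 1/2; 2/0; 2/2
PSO∖claimed = {1/2}

missing: B.a=1 C.a=2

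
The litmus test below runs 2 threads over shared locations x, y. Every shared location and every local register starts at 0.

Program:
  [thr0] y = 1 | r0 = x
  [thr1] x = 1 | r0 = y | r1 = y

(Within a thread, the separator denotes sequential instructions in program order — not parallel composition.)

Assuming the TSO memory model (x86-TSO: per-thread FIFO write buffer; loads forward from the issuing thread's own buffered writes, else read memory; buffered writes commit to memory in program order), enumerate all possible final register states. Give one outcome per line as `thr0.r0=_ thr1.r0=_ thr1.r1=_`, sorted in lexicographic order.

thr0.r0=0 thr1.r0=0 thr1.r1=0
thr0.r0=0 thr1.r0=0 thr1.r1=1
thr0.r0=0 thr1.r0=1 thr1.r1=1
thr0.r0=1 thr1.r0=0 thr1.r1=0
thr0.r0=1 thr1.r0=0 thr1.r1=1
thr0.r0=1 thr1.r0=1 thr1.r1=1

outcome vector order: (thr0.r0,thr1.r0,thr1.r1)
|TSO outcomes| = 6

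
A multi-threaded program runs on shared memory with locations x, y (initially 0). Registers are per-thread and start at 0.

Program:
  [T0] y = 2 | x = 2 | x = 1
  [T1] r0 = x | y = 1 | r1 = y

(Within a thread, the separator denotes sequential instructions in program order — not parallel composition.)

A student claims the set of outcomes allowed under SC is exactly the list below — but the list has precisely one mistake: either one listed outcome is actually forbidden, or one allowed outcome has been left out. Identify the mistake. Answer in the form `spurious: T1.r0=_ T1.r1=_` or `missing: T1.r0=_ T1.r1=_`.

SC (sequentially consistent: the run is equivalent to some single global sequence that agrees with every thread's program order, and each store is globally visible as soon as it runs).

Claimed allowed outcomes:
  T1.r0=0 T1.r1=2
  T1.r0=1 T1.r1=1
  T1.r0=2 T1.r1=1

outcome vector order: (T1.r0,T1.r1)
SC: 4 outcomes — {0/1 0/2 1/1 2/1}
SC∖claimed = {0/1}

missing: T1.r0=0 T1.r1=1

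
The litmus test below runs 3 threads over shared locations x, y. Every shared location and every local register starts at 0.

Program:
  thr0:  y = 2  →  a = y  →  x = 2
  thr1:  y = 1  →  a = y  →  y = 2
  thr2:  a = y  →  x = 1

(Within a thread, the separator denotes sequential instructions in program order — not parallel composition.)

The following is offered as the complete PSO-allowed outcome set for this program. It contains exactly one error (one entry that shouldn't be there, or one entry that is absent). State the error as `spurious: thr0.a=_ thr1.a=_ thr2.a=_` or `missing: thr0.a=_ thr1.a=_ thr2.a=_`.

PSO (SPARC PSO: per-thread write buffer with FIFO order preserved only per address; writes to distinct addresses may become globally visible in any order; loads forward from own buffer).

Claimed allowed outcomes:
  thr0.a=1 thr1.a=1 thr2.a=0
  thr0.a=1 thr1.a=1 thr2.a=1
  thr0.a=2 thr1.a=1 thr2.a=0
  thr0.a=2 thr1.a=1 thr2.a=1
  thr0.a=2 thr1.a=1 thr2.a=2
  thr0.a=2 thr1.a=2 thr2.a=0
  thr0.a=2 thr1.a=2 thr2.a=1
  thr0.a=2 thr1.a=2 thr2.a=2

outcome vector order: (thr0.a,thr1.a,thr2.a)
PSO (9): <1 1 0>; <1 1 1>; <1 1 2>; <2 1 0>; <2 1 1>; <2 1 2>; <2 2 0>; <2 2 1>; <2 2 2>
PSO∖claimed = {<1 1 2>}

missing: thr0.a=1 thr1.a=1 thr2.a=2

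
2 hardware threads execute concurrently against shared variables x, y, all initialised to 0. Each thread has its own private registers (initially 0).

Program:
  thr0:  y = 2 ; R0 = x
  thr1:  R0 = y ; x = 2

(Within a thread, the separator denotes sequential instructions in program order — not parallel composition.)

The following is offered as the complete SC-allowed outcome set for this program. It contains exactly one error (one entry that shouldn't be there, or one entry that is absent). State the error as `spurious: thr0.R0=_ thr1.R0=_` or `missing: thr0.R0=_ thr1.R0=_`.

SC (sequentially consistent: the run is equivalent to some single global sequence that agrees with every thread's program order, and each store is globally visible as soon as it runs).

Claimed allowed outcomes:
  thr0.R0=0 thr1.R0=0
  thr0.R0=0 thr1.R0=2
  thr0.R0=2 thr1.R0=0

missing: thr0.R0=2 thr1.R0=2

outcome vector order: (thr0.R0,thr1.R0)
SC: 4 outcomes — {00; 02; 20; 22}
SC∖claimed = {22}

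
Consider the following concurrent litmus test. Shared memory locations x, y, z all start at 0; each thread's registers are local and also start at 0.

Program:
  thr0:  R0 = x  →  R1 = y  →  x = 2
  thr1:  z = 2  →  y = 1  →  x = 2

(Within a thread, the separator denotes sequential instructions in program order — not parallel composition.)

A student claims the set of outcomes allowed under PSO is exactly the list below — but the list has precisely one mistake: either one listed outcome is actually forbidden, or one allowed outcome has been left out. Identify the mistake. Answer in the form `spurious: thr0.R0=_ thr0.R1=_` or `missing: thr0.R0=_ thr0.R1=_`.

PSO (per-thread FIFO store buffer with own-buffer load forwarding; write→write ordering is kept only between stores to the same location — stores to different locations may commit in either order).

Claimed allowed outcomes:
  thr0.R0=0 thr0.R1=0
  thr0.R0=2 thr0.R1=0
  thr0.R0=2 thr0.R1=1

missing: thr0.R0=0 thr0.R1=1

outcome vector order: (thr0.R0,thr0.R1)
[PSO] allowed = {00, 01, 20, 21}
PSO∖claimed = {01}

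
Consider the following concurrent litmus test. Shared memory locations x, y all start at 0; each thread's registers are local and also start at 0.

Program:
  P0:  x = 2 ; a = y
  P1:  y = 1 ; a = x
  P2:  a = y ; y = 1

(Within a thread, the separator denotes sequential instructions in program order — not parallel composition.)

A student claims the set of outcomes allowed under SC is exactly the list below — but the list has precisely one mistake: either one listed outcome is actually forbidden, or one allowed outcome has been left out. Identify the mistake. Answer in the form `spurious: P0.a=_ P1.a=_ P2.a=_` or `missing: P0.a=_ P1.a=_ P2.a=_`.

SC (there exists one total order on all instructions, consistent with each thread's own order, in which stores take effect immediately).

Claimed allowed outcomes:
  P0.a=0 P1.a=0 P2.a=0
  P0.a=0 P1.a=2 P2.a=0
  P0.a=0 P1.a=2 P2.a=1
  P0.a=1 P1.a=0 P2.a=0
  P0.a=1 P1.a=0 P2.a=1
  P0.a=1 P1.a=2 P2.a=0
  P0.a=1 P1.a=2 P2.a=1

spurious: P0.a=0 P1.a=0 P2.a=0

outcome vector order: (P0.a,P1.a,P2.a)
SC (6): 0/2/0, 0/2/1, 1/0/0, 1/0/1, 1/2/0, 1/2/1
claimed∖SC = {0/0/0}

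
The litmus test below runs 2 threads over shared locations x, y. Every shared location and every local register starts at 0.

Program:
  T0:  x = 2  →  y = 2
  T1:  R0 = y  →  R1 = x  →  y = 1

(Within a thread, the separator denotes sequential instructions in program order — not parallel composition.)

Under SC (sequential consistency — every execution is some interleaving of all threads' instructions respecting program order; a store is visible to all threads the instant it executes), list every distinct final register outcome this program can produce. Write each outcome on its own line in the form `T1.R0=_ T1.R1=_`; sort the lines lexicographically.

outcome vector order: (T1.R0,T1.R1)
|SC outcomes| = 3

T1.R0=0 T1.R1=0
T1.R0=0 T1.R1=2
T1.R0=2 T1.R1=2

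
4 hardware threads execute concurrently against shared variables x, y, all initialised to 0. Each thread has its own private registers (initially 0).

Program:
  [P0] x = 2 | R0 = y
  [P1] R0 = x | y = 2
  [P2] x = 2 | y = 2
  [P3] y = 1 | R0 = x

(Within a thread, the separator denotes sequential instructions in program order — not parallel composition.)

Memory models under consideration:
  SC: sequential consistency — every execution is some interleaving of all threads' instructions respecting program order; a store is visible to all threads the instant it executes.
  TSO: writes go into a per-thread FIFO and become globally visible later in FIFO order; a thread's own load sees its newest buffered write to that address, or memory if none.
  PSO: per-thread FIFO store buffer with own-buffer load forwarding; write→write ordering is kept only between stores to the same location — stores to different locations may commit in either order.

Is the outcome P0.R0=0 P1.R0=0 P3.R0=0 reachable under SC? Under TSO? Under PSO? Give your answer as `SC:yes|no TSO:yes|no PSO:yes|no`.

outcome vector order: (P0.R0,P1.R0,P3.R0)
SC: 10 outcomes — {(0,0,2) (0,2,2) (1,0,0) (1,0,2) (1,2,0) (1,2,2) (2,0,0) (2,0,2) (2,2,0) (2,2,2)}
TSO: 12 outcomes — {(0,0,0) (0,0,2) (0,2,0) (0,2,2) (1,0,0) (1,0,2) (1,2,0) (1,2,2) (2,0,0) (2,0,2) (2,2,0) (2,2,2)}
PSO: 12 outcomes — {(0,0,0) (0,0,2) (0,2,0) (0,2,2) (1,0,0) (1,0,2) (1,2,0) (1,2,2) (2,0,0) (2,0,2) (2,2,0) (2,2,2)}
target (0,0,0) ∈ {TSO,PSO}

SC:no TSO:yes PSO:yes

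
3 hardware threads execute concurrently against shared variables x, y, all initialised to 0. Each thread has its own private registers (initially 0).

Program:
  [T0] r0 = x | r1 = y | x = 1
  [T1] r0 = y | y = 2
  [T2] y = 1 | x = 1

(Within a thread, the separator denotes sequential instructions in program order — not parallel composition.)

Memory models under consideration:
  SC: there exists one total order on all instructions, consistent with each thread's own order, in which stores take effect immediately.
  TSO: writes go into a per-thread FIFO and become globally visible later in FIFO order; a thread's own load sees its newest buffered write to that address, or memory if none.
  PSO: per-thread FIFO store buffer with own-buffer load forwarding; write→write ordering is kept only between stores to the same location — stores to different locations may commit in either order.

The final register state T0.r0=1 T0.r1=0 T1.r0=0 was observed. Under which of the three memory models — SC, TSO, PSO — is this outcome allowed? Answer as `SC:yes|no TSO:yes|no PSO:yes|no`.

SC:no TSO:no PSO:yes

outcome vector order: (T0.r0,T0.r1,T1.r0)
SC: 10 outcomes — {(0,0,0); (0,0,1); (0,1,0); (0,1,1); (0,2,0); (0,2,1); (1,1,0); (1,1,1); (1,2,0); (1,2,1)}
TSO: 10 outcomes — {(0,0,0); (0,0,1); (0,1,0); (0,1,1); (0,2,0); (0,2,1); (1,1,0); (1,1,1); (1,2,0); (1,2,1)}
PSO: 12 outcomes — {(0,0,0); (0,0,1); (0,1,0); (0,1,1); (0,2,0); (0,2,1); (1,0,0); (1,0,1); (1,1,0); (1,1,1); (1,2,0); (1,2,1)}
target (1,0,0) ∈ {PSO}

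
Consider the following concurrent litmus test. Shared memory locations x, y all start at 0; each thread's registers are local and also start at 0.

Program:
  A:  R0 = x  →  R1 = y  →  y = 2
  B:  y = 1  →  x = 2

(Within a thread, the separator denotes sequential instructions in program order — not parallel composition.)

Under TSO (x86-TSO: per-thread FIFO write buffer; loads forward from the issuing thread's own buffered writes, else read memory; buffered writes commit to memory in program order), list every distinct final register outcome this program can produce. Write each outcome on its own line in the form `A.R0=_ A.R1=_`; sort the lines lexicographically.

A.R0=0 A.R1=0
A.R0=0 A.R1=1
A.R0=2 A.R1=1

outcome vector order: (A.R0,A.R1)
|TSO outcomes| = 3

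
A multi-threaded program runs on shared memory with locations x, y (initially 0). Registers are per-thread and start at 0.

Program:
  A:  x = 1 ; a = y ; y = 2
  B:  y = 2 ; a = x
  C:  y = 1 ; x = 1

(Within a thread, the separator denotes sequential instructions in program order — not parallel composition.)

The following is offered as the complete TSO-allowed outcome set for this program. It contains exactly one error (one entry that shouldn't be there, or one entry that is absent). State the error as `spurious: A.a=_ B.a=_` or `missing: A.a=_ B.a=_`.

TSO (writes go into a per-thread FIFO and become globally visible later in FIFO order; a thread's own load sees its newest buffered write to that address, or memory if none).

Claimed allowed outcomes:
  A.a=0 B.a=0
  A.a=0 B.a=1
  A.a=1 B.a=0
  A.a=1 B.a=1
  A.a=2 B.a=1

outcome vector order: (A.a,B.a)
[TSO] allowed = {0/0, 0/1, 1/0, 1/1, 2/0, 2/1}
TSO∖claimed = {2/0}

missing: A.a=2 B.a=0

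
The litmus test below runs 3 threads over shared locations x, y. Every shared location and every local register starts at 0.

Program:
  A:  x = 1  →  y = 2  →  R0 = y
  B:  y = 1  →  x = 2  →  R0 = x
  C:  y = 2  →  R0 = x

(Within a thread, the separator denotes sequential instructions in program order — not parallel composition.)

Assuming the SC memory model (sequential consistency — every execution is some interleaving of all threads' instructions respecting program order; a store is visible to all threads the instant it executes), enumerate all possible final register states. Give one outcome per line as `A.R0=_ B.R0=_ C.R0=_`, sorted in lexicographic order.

outcome vector order: (A.R0,B.R0,C.R0)
|SC outcomes| = 9

A.R0=1 B.R0=2 C.R0=0
A.R0=1 B.R0=2 C.R0=1
A.R0=1 B.R0=2 C.R0=2
A.R0=2 B.R0=1 C.R0=0
A.R0=2 B.R0=1 C.R0=1
A.R0=2 B.R0=1 C.R0=2
A.R0=2 B.R0=2 C.R0=0
A.R0=2 B.R0=2 C.R0=1
A.R0=2 B.R0=2 C.R0=2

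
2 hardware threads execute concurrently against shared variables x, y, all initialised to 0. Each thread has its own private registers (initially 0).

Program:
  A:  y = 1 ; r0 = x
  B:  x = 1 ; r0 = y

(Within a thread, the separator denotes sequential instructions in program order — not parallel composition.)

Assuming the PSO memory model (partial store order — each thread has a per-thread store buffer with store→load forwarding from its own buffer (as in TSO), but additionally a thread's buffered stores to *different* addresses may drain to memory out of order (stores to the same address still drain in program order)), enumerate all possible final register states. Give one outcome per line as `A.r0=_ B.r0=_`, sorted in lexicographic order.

A.r0=0 B.r0=0
A.r0=0 B.r0=1
A.r0=1 B.r0=0
A.r0=1 B.r0=1

outcome vector order: (A.r0,B.r0)
|PSO outcomes| = 4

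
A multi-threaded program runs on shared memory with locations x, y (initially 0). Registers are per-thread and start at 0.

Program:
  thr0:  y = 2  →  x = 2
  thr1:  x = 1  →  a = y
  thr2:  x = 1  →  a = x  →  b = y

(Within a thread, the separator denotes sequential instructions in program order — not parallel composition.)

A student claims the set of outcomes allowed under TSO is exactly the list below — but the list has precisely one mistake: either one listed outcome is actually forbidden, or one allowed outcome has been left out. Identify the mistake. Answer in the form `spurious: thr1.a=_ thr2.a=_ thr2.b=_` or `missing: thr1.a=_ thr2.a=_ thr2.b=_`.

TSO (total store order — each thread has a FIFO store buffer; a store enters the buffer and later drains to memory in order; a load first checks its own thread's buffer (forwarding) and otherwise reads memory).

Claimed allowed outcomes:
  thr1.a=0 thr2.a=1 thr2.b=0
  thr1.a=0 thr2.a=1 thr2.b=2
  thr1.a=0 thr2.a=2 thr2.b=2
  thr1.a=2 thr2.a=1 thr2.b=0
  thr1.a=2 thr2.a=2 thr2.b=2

missing: thr1.a=2 thr2.a=1 thr2.b=2

outcome vector order: (thr1.a,thr2.a,thr2.b)
TSO: 6 outcomes — {(0,1,0); (0,1,2); (0,2,2); (2,1,0); (2,1,2); (2,2,2)}
TSO∖claimed = {(2,1,2)}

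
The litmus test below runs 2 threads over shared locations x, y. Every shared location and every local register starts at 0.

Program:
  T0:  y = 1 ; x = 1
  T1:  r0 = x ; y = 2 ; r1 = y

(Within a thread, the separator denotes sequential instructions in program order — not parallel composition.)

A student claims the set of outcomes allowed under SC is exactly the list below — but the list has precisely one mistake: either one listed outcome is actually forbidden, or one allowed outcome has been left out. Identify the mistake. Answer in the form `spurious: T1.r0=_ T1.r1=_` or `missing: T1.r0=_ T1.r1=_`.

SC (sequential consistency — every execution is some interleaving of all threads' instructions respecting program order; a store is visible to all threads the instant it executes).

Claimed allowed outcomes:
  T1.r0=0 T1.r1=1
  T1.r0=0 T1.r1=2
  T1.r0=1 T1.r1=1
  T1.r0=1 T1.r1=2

spurious: T1.r0=1 T1.r1=1

outcome vector order: (T1.r0,T1.r1)
under SC → 01 02 12
claimed∖SC = {11}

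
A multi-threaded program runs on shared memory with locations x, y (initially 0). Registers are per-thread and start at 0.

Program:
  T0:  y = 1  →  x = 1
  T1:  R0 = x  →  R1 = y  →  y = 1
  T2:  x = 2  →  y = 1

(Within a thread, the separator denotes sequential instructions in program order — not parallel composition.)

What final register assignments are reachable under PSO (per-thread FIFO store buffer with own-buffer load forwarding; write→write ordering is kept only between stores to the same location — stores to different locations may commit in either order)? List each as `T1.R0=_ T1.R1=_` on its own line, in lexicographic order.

T1.R0=0 T1.R1=0
T1.R0=0 T1.R1=1
T1.R0=1 T1.R1=0
T1.R0=1 T1.R1=1
T1.R0=2 T1.R1=0
T1.R0=2 T1.R1=1

outcome vector order: (T1.R0,T1.R1)
|PSO outcomes| = 6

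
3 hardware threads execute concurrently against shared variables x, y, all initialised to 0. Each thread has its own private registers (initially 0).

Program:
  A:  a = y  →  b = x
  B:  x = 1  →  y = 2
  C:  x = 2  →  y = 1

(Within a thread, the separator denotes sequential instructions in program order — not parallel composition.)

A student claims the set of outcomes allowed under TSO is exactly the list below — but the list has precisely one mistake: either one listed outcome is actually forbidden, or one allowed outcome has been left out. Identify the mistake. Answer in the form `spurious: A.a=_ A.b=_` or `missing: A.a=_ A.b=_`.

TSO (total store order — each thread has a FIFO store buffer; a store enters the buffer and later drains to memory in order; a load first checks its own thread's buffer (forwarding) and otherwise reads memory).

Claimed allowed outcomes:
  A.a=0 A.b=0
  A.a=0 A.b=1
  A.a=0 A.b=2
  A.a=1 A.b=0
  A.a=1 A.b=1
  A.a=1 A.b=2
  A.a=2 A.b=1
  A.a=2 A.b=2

spurious: A.a=1 A.b=0

outcome vector order: (A.a,A.b)
under TSO → <0 0>, <0 1>, <0 2>, <1 1>, <1 2>, <2 1>, <2 2>
claimed∖TSO = {<1 0>}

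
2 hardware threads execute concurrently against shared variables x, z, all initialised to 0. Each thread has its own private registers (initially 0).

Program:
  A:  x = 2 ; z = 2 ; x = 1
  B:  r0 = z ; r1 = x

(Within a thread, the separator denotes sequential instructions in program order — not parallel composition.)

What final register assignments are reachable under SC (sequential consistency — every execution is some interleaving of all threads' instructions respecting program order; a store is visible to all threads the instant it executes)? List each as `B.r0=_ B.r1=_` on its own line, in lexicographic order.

B.r0=0 B.r1=0
B.r0=0 B.r1=1
B.r0=0 B.r1=2
B.r0=2 B.r1=1
B.r0=2 B.r1=2

outcome vector order: (B.r0,B.r1)
|SC outcomes| = 5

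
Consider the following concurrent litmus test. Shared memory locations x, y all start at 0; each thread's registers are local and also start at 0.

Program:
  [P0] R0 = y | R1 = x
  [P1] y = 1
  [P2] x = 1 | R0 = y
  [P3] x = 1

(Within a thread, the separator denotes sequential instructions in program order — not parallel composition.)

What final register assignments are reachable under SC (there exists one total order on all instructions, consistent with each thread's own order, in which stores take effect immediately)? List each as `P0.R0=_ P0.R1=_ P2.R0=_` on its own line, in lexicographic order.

P0.R0=0 P0.R1=0 P2.R0=0
P0.R0=0 P0.R1=0 P2.R0=1
P0.R0=0 P0.R1=1 P2.R0=0
P0.R0=0 P0.R1=1 P2.R0=1
P0.R0=1 P0.R1=0 P2.R0=1
P0.R0=1 P0.R1=1 P2.R0=0
P0.R0=1 P0.R1=1 P2.R0=1

outcome vector order: (P0.R0,P0.R1,P2.R0)
|SC outcomes| = 7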